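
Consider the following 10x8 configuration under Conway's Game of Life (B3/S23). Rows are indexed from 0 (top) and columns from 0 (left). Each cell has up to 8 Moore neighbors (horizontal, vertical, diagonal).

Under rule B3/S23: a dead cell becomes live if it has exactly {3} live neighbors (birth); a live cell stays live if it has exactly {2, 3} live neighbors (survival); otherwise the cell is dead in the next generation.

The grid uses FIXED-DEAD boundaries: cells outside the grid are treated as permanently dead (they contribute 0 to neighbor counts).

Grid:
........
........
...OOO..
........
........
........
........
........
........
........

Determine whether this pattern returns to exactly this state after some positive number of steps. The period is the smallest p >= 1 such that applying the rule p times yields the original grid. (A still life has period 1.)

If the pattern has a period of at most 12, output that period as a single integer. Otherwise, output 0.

Answer: 2

Derivation:
Simulating and comparing each generation to the original:
Gen 0 (original, given above): 3 live cells
Gen 1: 3 live cells, differs from original
Gen 2: 3 live cells, MATCHES original -> period = 2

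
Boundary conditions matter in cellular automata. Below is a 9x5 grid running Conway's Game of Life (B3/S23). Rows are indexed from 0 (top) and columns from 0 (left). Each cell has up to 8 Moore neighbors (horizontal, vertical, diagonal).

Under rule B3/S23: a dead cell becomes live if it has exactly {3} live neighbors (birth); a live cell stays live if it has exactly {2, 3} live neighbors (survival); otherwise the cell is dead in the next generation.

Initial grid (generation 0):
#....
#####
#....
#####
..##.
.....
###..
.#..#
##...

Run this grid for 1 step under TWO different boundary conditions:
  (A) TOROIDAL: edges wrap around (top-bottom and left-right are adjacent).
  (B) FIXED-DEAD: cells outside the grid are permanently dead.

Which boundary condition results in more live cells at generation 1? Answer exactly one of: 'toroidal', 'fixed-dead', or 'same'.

Answer: fixed-dead

Derivation:
Under TOROIDAL boundary, generation 1:
...#.
..##.
.....
#....
#....
...#.
###..
....#
.#..#
Population = 12

Under FIXED-DEAD boundary, generation 1:
#.##.
#.##.
.....
#...#
....#
...#.
###..
.....
##...
Population = 15

Comparison: toroidal=12, fixed-dead=15 -> fixed-dead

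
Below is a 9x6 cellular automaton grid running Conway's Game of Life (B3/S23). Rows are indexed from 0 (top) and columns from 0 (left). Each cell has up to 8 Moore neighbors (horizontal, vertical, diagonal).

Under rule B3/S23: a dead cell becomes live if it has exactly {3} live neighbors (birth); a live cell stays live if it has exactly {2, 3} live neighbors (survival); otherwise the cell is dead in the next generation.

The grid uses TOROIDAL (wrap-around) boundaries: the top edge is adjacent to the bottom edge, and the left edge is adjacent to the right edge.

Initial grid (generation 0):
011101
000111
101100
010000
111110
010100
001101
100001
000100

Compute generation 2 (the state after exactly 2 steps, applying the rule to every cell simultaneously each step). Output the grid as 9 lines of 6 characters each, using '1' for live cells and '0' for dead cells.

Simulating step by step:
Generation 0 (given above): 24 live cells
Generation 1: 25 live cells
100001
000001
111101
000011
100110
000001
011101
101101
010101
Generation 2: 15 live cells
(generation 2 grid is the final answer)

Answer: 000001
001000
011100
000000
100100
010001
010101
000001
010100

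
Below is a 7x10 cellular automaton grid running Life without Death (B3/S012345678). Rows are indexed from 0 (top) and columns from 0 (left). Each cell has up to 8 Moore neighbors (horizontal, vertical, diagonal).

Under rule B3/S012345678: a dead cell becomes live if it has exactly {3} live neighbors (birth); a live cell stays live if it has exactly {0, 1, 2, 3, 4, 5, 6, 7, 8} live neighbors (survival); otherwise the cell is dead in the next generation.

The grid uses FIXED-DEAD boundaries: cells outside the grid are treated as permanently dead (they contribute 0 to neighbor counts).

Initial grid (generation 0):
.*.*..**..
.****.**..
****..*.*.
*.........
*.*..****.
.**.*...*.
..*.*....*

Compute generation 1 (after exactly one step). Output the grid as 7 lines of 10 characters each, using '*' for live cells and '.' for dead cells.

Simulating step by step:
Generation 0 (given above): 30 live cells
Generation 1: 42 live cells
(generation 1 grid is the final answer)

Answer: .*.*****..
.****.***.
*******.*.
*..*.*..*.
*.**.****.
.**.*.*.**
.**.*....*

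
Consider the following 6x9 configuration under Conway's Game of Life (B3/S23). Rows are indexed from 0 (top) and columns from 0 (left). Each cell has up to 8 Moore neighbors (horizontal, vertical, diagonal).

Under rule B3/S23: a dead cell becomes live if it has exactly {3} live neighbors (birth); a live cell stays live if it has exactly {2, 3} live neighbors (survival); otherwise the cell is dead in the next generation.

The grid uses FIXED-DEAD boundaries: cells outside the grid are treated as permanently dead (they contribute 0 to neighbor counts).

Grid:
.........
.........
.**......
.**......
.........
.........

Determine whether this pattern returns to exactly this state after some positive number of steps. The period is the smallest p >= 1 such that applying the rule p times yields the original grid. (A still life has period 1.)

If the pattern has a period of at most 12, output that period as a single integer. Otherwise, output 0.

Simulating and comparing each generation to the original:
Gen 0 (original, given above): 4 live cells
Gen 1: 4 live cells, MATCHES original -> period = 1

Answer: 1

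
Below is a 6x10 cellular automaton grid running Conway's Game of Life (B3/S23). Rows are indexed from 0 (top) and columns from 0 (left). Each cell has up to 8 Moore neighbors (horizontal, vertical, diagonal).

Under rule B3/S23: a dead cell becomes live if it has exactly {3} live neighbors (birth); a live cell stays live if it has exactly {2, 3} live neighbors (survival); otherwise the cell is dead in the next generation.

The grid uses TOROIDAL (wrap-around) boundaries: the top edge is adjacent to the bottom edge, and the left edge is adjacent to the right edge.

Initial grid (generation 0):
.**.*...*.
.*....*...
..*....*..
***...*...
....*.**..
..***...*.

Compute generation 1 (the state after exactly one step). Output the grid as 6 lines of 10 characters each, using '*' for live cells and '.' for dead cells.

Simulating step by step:
Generation 0 (given above): 19 live cells
Generation 1: 23 live cells
(generation 1 grid is the final answer)

Answer: .*..**.*..
.*.*...*..
*.*...**..
.***.**...
....*.**..
.**.*...*.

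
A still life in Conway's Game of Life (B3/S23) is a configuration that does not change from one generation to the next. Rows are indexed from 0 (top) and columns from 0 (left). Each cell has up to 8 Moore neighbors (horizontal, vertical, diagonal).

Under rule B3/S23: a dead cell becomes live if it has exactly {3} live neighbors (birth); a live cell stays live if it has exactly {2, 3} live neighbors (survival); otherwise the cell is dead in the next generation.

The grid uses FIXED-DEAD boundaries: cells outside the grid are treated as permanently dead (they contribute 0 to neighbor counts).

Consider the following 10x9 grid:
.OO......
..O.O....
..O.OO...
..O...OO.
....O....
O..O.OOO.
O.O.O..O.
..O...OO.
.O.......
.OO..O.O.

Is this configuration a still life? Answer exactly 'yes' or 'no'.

Answer: no

Derivation:
Compute generation 1 and compare to generation 0 (given above):
Generation 1:
.OOO.....
..O.OO...
.OO.OOO..
....O.O..
...OO....
.O.O.OOO.
..O.O...O
..OO..OO.
.O.....O.
.OO......
Cell (0,3) differs: gen0=0 vs gen1=1 -> NOT a still life.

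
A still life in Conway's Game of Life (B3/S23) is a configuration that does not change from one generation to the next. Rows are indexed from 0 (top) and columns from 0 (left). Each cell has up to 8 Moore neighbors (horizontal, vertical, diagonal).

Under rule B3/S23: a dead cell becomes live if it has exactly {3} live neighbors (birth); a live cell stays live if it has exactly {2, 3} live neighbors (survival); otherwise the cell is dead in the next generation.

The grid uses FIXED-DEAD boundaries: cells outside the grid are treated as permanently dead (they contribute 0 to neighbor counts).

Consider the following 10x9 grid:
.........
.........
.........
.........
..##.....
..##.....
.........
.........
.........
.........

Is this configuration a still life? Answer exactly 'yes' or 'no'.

Answer: yes

Derivation:
Compute generation 1 and compare to generation 0 (given above):
Generation 1:
.........
.........
.........
.........
..##.....
..##.....
.........
.........
.........
.........
The grids are IDENTICAL -> still life.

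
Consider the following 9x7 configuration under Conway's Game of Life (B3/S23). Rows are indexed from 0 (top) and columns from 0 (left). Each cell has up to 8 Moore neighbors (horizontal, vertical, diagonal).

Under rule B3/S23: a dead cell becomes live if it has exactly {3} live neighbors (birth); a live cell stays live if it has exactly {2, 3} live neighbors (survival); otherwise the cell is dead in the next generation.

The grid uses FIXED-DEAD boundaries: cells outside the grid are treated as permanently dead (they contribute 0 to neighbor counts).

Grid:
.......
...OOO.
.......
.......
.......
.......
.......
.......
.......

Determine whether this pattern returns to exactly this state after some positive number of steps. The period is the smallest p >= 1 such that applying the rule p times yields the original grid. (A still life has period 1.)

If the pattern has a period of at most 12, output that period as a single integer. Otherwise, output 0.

Answer: 2

Derivation:
Simulating and comparing each generation to the original:
Gen 0 (original, given above): 3 live cells
Gen 1: 3 live cells, differs from original
Gen 2: 3 live cells, MATCHES original -> period = 2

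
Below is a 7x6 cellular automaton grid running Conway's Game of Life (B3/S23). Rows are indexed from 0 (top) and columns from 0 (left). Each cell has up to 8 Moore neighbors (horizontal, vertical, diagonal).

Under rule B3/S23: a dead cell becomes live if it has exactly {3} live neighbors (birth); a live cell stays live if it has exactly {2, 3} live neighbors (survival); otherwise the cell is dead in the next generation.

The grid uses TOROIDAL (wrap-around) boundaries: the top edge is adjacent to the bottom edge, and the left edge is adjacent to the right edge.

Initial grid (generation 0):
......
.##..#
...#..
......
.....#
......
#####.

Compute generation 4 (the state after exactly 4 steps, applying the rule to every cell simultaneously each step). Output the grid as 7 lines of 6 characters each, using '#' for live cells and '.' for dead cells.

Simulating step by step:
Generation 0 (given above): 10 live cells
Generation 1: 13 live cells
....##
..#...
..#...
......
......
######
.###..
Generation 2: 12 live cells
.#..#.
...#..
......
......
######
#...##
......
Generation 3: 12 live cells
......
......
......
######
.###..
..#...
#...#.
Generation 4: 11 live cells
(generation 4 grid is the final answer)

Answer: ......
......
######
#...##
.....#
..#...
......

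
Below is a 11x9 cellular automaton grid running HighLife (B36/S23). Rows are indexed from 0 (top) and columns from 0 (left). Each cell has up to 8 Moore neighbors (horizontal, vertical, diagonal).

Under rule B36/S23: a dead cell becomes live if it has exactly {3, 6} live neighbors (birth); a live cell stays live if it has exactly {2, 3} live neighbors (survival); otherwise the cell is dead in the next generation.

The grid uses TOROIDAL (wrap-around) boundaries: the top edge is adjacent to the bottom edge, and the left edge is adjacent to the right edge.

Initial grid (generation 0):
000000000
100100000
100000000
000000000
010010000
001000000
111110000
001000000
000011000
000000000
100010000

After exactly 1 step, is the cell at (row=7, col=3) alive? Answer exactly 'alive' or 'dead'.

Answer: dead

Derivation:
Simulating step by step:
Generation 0 (given above): 16 live cells
Generation 1: 6 live cells
000000000
000000000
000000000
000000000
000000000
100010000
000000000
001001000
000000000
000011000
000000000

Cell (7,3) at generation 1: 0 -> dead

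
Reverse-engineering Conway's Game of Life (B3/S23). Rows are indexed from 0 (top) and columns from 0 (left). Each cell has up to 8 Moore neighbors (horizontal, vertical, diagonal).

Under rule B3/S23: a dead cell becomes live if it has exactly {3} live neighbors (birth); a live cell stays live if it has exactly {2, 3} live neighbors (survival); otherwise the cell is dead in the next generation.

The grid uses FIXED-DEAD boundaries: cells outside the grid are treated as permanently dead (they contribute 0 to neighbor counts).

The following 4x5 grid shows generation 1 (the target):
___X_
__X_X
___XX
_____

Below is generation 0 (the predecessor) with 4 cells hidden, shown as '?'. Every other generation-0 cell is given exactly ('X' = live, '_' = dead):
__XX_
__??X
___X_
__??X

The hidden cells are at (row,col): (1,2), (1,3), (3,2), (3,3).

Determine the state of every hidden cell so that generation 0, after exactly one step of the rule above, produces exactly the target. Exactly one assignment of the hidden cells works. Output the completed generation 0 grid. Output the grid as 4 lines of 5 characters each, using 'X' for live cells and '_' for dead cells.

Answer: __XX_
____X
___X_
____X

Derivation:
Hidden generation-0 cells (in order): (1,2), (1,3), (3,2), (3,3).
A hidden cell only influences target cells in its own 3x3 neighborhood. Try each of the 2^4 = 16 assignments, step the completed generation 0 forward once under B3/S23, and compare with the target:
  (1,2)=_ (1,3)=_ (3,2)=_ (3,3)=_ -> step reproduces the target at every cell -> ACCEPT
  (1,2)=_ (1,3)=_ (3,2)=_ (3,3)=X -> step gives (2,4)='_' but target has 'X' -> reject
  (1,2)=_ (1,3)=_ (3,2)=X (3,3)=_ -> step gives (3,3)='X' but target has '_' -> reject
  (1,2)=_ (1,3)=_ (3,2)=X (3,3)=X -> step gives (2,2)='X' but target has '_' -> reject
  (1,2)=_ (1,3)=X (3,2)=_ (3,3)=_ -> step gives (0,2)='X' but target has '_' -> reject
  (1,2)=_ (1,3)=X (3,2)=_ (3,3)=X -> step gives (0,2)='X' but target has '_' -> reject
  (1,2)=_ (1,3)=X (3,2)=X (3,3)=_ -> step gives (0,2)='X' but target has '_' -> reject
  (1,2)=_ (1,3)=X (3,2)=X (3,3)=X -> step gives (0,2)='X' but target has '_' -> reject
  (1,2)=X (1,3)=_ (3,2)=_ (3,3)=_ -> step gives (0,2)='X' but target has '_' -> reject
  (1,2)=X (1,3)=_ (3,2)=_ (3,3)=X -> step gives (0,2)='X' but target has '_' -> reject
  (1,2)=X (1,3)=_ (3,2)=X (3,3)=_ -> step gives (0,2)='X' but target has '_' -> reject
  (1,2)=X (1,3)=_ (3,2)=X (3,3)=X -> step gives (0,2)='X' but target has '_' -> reject
  (1,2)=X (1,3)=X (3,2)=_ (3,3)=_ -> step gives (0,2)='X' but target has '_' -> reject
  (1,2)=X (1,3)=X (3,2)=_ (3,3)=X -> step gives (0,2)='X' but target has '_' -> reject
  (1,2)=X (1,3)=X (3,2)=X (3,3)=_ -> step gives (0,2)='X' but target has '_' -> reject
  (1,2)=X (1,3)=X (3,2)=X (3,3)=X -> step gives (0,2)='X' but target has '_' -> reject
Unique solution: (1,2)=dead, (1,3)=dead, (3,2)=dead, (3,3)=dead.
Check: live-neighbor counts of every cell in the completed generation 0:
01122
01342
00123
00121
Applying B3/S23 to generation 0 with these counts gives:
___X_
__X_X
___XX
_____
which matches the target exactly.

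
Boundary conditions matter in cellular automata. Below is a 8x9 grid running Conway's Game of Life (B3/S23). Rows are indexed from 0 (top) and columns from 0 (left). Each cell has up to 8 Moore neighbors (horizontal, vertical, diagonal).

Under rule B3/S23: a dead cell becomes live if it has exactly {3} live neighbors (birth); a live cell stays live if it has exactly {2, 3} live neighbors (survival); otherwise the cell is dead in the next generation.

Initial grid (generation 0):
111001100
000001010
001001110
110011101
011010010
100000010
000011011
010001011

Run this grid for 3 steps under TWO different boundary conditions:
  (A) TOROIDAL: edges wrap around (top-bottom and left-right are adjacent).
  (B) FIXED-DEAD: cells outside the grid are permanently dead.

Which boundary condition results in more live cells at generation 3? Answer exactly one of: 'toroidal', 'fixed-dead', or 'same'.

Answer: toroidal

Derivation:
Under TOROIDAL boundary, generation 3:
100011001
011001111
010001010
101000101
001100010
110001001
100000001
100010100
Population = 29

Under FIXED-DEAD boundary, generation 3:
000001010
011011001
100111001
100000100
011100100
000000000
000001001
000001110
Population = 23

Comparison: toroidal=29, fixed-dead=23 -> toroidal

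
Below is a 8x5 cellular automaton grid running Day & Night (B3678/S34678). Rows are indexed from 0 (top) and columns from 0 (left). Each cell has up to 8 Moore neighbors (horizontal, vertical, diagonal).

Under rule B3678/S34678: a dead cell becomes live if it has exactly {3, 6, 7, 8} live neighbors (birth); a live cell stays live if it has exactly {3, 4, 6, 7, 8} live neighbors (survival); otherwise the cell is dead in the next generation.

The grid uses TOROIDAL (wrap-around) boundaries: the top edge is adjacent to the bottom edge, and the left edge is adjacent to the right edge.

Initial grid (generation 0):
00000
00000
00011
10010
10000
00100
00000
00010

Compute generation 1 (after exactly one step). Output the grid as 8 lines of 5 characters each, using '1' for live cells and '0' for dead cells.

Answer: 00000
00000
00001
00000
01001
00000
00000
00000

Derivation:
Simulating step by step:
Generation 0 (given above): 7 live cells
Generation 1: 3 live cells
(generation 1 grid is the final answer)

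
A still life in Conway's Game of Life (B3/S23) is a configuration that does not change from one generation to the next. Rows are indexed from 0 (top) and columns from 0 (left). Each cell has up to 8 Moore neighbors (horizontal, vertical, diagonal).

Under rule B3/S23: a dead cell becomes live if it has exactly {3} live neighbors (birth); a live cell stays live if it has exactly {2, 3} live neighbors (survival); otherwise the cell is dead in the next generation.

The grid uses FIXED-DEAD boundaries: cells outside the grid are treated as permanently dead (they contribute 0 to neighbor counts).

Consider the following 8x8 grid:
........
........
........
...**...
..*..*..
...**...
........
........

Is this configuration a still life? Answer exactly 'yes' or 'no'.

Answer: yes

Derivation:
Compute generation 1 and compare to generation 0 (given above):
Generation 1:
........
........
........
...**...
..*..*..
...**...
........
........
The grids are IDENTICAL -> still life.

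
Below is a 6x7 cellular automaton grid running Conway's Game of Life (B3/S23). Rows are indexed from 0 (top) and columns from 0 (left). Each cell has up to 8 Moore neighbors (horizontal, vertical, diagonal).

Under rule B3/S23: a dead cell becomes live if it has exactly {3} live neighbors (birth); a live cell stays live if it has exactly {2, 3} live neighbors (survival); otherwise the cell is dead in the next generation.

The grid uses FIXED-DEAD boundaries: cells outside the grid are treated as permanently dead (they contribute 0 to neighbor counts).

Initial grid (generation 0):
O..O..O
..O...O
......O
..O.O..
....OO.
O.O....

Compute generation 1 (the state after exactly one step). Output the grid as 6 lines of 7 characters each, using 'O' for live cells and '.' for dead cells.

Simulating step by step:
Generation 0 (given above): 12 live cells
Generation 1: 9 live cells
(generation 1 grid is the final answer)

Answer: .......
.....OO
...O.O.
...OO..
.O..OO.
.......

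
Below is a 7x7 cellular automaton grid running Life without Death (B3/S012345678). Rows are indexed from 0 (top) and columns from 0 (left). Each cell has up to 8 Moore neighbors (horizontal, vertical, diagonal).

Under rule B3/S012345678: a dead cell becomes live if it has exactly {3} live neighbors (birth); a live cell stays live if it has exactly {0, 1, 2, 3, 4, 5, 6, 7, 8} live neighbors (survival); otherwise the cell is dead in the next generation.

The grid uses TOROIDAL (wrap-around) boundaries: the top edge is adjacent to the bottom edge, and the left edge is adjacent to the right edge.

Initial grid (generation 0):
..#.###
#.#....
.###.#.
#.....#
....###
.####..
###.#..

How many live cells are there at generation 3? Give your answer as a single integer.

Answer: 31

Derivation:
Simulating step by step:
Generation 0 (given above): 23 live cells
Generation 1: 30 live cells
..#.###
#.#....
.###.#.
####..#
.##.###
.####.#
###.#.#
Generation 2: 31 live cells
..#.###
#.#....
.#####.
####..#
.##.###
.####.#
###.#.#
Generation 3: 31 live cells
..#.###
#.#....
.#####.
####..#
.##.###
.####.#
###.#.#
Population at generation 3: 31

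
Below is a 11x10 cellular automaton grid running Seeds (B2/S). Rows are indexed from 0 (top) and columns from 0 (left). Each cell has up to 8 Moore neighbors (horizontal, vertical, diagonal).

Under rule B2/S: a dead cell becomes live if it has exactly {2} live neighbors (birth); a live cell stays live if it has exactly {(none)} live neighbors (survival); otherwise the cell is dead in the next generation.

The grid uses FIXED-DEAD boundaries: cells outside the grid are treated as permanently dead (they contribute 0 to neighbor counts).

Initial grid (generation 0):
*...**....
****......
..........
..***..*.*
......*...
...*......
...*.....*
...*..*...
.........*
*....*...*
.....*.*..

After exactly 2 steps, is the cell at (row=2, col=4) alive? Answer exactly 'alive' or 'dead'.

Simulating step by step:
Generation 0 (given above): 24 live cells
Generation 1: 22 live cells
..........
.....*....
*.......*.
.....**.*.
.....*.**.
..*.*.....
..........
..*.*...**
....***.*.
....*.....
....*...*.
Generation 2: 22 live cells
..........
..........
....*....*
....*.....
...*.....*
...*.****.
.**.**..**
......*...
..........
......*.**
...*.*....

Cell (2,4) at generation 2: 1 -> alive

Answer: alive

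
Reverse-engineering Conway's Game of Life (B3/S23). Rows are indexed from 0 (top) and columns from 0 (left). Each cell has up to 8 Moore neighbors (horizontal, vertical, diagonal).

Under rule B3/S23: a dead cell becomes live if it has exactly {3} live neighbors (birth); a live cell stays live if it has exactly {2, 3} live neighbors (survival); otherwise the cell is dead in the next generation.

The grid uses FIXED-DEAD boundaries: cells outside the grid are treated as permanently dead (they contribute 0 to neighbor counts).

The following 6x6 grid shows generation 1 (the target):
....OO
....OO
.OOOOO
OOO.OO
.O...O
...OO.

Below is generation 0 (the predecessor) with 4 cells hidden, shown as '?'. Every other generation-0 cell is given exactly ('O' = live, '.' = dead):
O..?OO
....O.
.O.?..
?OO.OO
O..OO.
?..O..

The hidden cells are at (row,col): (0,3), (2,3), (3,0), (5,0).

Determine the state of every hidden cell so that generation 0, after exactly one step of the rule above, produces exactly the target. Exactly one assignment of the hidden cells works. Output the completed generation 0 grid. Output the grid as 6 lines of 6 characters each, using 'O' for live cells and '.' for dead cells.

Hidden generation-0 cells (in order): (0,3), (2,3), (3,0), (5,0).
A hidden cell only influences target cells in its own 3x3 neighborhood. Try each of the 2^4 = 16 assignments, step the completed generation 0 forward once under B3/S23, and compare with the target:
  (0,3)=. (2,3)=. (3,0)=. (5,0)=. -> step reproduces the target at every cell -> ACCEPT
  (0,3)=. (2,3)=. (3,0)=. (5,0)=O -> step gives (4,0)='O' but target has '.' -> reject
  (0,3)=. (2,3)=. (3,0)=O (5,0)=. -> step gives (2,0)='O' but target has '.' -> reject
  (0,3)=. (2,3)=. (3,0)=O (5,0)=O -> step gives (2,0)='O' but target has '.' -> reject
  (0,3)=. (2,3)=O (3,0)=. (5,0)=. -> step gives (1,3)='O' but target has '.' -> reject
  (0,3)=. (2,3)=O (3,0)=. (5,0)=O -> step gives (1,3)='O' but target has '.' -> reject
  (0,3)=. (2,3)=O (3,0)=O (5,0)=. -> step gives (1,3)='O' but target has '.' -> reject
  (0,3)=. (2,3)=O (3,0)=O (5,0)=O -> step gives (1,3)='O' but target has '.' -> reject
  (0,3)=O (2,3)=. (3,0)=. (5,0)=. -> step gives (0,3)='O' but target has '.' -> reject
  (0,3)=O (2,3)=. (3,0)=. (5,0)=O -> step gives (0,3)='O' but target has '.' -> reject
  (0,3)=O (2,3)=. (3,0)=O (5,0)=. -> step gives (0,3)='O' but target has '.' -> reject
  (0,3)=O (2,3)=. (3,0)=O (5,0)=O -> step gives (0,3)='O' but target has '.' -> reject
  (0,3)=O (2,3)=O (3,0)=. (5,0)=. -> step gives (0,3)='O' but target has '.' -> reject
  (0,3)=O (2,3)=O (3,0)=. (5,0)=O -> step gives (0,3)='O' but target has '.' -> reject
  (0,3)=O (2,3)=O (3,0)=O (5,0)=. -> step gives (0,3)='O' but target has '.' -> reject
  (0,3)=O (2,3)=O (3,0)=O (5,0)=O -> step gives (0,3)='O' but target has '.' -> reject
Unique solution: (0,3)=dead, (2,3)=dead, (3,0)=dead, (5,0)=dead.
Check: live-neighbor counts of every cell in the completed generation 0:
010222
221223
223333
333432
134443
112231
Applying B3/S23 to generation 0 with these counts gives:
....OO
....OO
.OOOOO
OOO.OO
.O...O
...OO.
which matches the target exactly.

Answer: O...OO
....O.
.O....
.OO.OO
O..OO.
...O..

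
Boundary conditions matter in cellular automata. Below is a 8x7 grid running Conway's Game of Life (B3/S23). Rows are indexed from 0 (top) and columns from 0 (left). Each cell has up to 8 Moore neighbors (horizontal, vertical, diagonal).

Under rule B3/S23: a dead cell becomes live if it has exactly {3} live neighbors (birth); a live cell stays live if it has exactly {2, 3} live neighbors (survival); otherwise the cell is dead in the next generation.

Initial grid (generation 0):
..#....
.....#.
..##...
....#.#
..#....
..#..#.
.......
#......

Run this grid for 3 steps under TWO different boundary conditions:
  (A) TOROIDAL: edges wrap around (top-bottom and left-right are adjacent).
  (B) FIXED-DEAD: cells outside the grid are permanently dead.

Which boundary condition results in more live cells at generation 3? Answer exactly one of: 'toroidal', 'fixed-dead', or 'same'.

Answer: same

Derivation:
Under TOROIDAL boundary, generation 3:
.......
...#...
..#.#..
.......
.......
.......
.......
.......
Population = 3

Under FIXED-DEAD boundary, generation 3:
.......
...#...
..#.#..
.......
.......
.......
.......
.......
Population = 3

Comparison: toroidal=3, fixed-dead=3 -> same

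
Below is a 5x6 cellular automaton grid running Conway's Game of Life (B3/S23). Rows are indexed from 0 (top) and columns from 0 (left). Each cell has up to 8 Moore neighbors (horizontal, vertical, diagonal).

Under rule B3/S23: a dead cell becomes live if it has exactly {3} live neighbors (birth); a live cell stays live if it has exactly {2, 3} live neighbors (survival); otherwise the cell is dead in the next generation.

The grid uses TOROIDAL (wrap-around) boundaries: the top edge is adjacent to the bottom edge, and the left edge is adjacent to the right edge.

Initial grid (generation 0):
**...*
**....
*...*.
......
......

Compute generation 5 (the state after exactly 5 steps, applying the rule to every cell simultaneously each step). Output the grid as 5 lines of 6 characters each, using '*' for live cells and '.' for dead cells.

Answer: ..*.*.
......
......
......
..*.*.

Derivation:
Simulating step by step:
Generation 0 (given above): 7 live cells
Generation 1: 6 live cells
.*...*
......
**...*
......
*.....
Generation 2: 7 live cells
*.....
.*...*
*.....
.*...*
*.....
Generation 3: 12 live cells
**...*
.*...*
.*...*
.*...*
**...*
Generation 4: 16 live cells
..*.*.
.**.**
.**.**
.**.**
..*.*.
Generation 5: 4 live cells
(generation 5 grid is the final answer)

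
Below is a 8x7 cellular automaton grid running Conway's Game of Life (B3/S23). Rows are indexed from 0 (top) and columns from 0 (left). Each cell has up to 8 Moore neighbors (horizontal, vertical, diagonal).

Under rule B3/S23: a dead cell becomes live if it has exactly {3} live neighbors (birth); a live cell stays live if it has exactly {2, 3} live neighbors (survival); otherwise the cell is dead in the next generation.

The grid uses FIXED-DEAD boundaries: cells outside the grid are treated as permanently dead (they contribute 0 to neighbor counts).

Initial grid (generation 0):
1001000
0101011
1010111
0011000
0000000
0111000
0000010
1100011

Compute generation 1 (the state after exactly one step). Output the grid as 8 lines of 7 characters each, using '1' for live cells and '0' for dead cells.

Simulating step by step:
Generation 0 (given above): 21 live cells
Generation 1: 20 live cells
(generation 1 grid is the final answer)

Answer: 0010100
1101001
0000001
0111110
0100000
0010000
1000111
0000011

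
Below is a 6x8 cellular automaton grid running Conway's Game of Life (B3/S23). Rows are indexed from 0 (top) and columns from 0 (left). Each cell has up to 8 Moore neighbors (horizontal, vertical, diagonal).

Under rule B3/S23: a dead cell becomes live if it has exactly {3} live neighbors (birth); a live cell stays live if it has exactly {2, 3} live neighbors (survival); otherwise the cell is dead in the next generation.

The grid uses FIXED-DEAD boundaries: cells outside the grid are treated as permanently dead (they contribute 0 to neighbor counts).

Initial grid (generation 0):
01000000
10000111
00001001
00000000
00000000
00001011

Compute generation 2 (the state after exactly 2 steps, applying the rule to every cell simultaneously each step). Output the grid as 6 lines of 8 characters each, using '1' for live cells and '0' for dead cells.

Answer: 00000111
00000101
00000101
00000000
00000000
00000000

Derivation:
Simulating step by step:
Generation 0 (given above): 10 live cells
Generation 1: 6 live cells
00000010
00000111
00000101
00000000
00000000
00000000
Generation 2: 7 live cells
(generation 2 grid is the final answer)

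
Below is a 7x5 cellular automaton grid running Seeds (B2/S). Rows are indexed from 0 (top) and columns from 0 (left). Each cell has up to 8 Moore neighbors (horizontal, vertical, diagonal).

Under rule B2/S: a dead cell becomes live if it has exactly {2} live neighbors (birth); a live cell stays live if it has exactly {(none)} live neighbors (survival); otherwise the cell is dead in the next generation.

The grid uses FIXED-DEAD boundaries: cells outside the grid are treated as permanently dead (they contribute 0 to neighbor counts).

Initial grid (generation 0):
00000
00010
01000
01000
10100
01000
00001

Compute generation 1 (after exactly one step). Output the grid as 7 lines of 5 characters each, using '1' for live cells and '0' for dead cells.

Simulating step by step:
Generation 0 (given above): 7 live cells
Generation 1: 5 live cells
(generation 1 grid is the final answer)

Answer: 00000
00100
10000
00000
00000
10110
00000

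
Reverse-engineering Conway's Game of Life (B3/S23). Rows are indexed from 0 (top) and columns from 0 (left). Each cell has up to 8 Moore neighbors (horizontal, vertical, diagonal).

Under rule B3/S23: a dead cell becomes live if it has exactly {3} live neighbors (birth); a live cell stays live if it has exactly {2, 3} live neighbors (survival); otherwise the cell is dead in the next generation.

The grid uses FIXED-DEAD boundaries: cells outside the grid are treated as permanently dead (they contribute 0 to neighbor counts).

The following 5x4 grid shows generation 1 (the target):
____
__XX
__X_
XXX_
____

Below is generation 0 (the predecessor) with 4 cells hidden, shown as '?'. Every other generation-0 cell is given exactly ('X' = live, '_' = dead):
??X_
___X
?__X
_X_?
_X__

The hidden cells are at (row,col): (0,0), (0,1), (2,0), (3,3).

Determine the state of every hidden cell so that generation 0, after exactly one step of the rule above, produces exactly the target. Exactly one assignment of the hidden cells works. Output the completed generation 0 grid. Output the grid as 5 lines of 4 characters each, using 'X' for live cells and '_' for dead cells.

Answer: __X_
___X
X__X
_X__
_X__

Derivation:
Hidden generation-0 cells (in order): (0,0), (0,1), (2,0), (3,3).
A hidden cell only influences target cells in its own 3x3 neighborhood. Try each of the 2^4 = 16 assignments, step the completed generation 0 forward once under B3/S23, and compare with the target:
  (0,0)=_ (0,1)=_ (2,0)=_ (3,3)=_ -> step gives (3,0)='_' but target has 'X' -> reject
  (0,0)=_ (0,1)=_ (2,0)=_ (3,3)=X -> step gives (2,2)='_' but target has 'X' -> reject
  (0,0)=_ (0,1)=_ (2,0)=X (3,3)=_ -> step reproduces the target at every cell -> ACCEPT
  (0,0)=_ (0,1)=_ (2,0)=X (3,3)=X -> step gives (2,2)='_' but target has 'X' -> reject
  (0,0)=_ (0,1)=X (2,0)=_ (3,3)=_ -> step gives (0,2)='X' but target has '_' -> reject
  (0,0)=_ (0,1)=X (2,0)=_ (3,3)=X -> step gives (0,2)='X' but target has '_' -> reject
  (0,0)=_ (0,1)=X (2,0)=X (3,3)=_ -> step gives (0,2)='X' but target has '_' -> reject
  (0,0)=_ (0,1)=X (2,0)=X (3,3)=X -> step gives (0,2)='X' but target has '_' -> reject
  (0,0)=X (0,1)=_ (2,0)=_ (3,3)=_ -> step gives (3,0)='_' but target has 'X' -> reject
  (0,0)=X (0,1)=_ (2,0)=_ (3,3)=X -> step gives (2,2)='_' but target has 'X' -> reject
  (0,0)=X (0,1)=_ (2,0)=X (3,3)=_ -> step gives (1,1)='X' but target has '_' -> reject
  (0,0)=X (0,1)=_ (2,0)=X (3,3)=X -> step gives (1,1)='X' but target has '_' -> reject
  (0,0)=X (0,1)=X (2,0)=_ (3,3)=_ -> step gives (0,1)='X' but target has '_' -> reject
  (0,0)=X (0,1)=X (2,0)=_ (3,3)=X -> step gives (0,1)='X' but target has '_' -> reject
  (0,0)=X (0,1)=X (2,0)=X (3,3)=_ -> step gives (0,1)='X' but target has '_' -> reject
  (0,0)=X (0,1)=X (2,0)=X (3,3)=X -> step gives (0,1)='X' but target has '_' -> reject
Unique solution: (0,0)=dead, (0,1)=dead, (2,0)=live, (3,3)=dead.
Check: live-neighbor counts of every cell in the completed generation 0:
0112
1232
1231
3231
2120
Applying B3/S23 to generation 0 with these counts gives:
____
__XX
__X_
XXX_
____
which matches the target exactly.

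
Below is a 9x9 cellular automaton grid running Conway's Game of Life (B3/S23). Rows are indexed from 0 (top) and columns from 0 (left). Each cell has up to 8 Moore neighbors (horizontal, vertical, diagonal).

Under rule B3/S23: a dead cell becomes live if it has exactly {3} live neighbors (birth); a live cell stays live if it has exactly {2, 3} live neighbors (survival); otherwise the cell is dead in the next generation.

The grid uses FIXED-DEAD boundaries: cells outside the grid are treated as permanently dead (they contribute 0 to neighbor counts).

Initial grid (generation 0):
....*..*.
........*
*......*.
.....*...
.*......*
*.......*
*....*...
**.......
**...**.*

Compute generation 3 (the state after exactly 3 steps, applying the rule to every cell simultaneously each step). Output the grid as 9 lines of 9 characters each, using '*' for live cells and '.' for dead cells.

Answer: .........
.........
.........
.........
.........
**.......
..*......
**.......
.........

Derivation:
Simulating step by step:
Generation 0 (given above): 19 live cells
Generation 1: 9 live cells
.........
.......**
.........
.........
.........
**.......
*........
.....**..
**.......
Generation 2: 6 live cells
.........
.........
.........
.........
.........
**.......
**.......
**.......
.........
Generation 3: 5 live cells
(generation 3 grid is the final answer)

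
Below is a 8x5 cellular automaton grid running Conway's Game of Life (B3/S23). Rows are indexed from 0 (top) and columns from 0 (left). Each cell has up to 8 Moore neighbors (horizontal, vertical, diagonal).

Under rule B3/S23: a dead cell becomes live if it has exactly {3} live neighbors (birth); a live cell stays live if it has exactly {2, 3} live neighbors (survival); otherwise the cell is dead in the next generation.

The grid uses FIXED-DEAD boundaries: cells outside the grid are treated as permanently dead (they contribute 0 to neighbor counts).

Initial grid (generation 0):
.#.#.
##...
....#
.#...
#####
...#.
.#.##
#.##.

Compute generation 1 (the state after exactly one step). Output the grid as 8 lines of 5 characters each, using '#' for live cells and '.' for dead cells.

Simulating step by step:
Generation 0 (given above): 18 live cells
Generation 1: 22 live cells
(generation 1 grid is the final answer)

Answer: ###..
###..
##...
##..#
##.##
#....
.#..#
.####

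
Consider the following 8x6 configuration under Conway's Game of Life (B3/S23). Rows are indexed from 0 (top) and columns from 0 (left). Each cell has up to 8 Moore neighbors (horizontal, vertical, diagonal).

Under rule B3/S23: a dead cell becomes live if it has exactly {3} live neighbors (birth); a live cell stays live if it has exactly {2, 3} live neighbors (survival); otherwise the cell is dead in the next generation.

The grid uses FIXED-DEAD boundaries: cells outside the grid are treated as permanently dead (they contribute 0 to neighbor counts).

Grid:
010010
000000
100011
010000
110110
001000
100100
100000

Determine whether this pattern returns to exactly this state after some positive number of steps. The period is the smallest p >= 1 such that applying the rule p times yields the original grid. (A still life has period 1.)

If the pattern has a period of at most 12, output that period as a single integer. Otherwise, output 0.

Simulating and comparing each generation to the original:
Gen 0 (original, given above): 14 live cells
Gen 1: 13 live cells, differs from original
Gen 2: 12 live cells, differs from original
Gen 3: 13 live cells, differs from original
Gen 4: 15 live cells, differs from original
Gen 5: 19 live cells, differs from original
Gen 6: 14 live cells, differs from original
Gen 7: 17 live cells, differs from original
Gen 8: 14 live cells, differs from original
Gen 9: 11 live cells, differs from original
Gen 10: 11 live cells, differs from original
Gen 11: 11 live cells, differs from original
Gen 12: 11 live cells, differs from original
No period found within 12 steps.

Answer: 0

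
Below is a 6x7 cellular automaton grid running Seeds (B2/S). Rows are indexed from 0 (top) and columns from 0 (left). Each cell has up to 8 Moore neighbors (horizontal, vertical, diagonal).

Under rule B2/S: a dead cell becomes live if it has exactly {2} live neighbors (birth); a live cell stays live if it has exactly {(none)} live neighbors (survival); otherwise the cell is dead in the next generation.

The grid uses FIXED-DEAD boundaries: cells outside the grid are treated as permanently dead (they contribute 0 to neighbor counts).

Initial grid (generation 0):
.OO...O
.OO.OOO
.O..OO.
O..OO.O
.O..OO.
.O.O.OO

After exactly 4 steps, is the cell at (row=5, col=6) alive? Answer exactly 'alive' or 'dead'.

Answer: dead

Derivation:
Simulating step by step:
Generation 0 (given above): 22 live cells
Generation 1: 3 live cells
O...O..
.......
.......
.......
.......
O......
Generation 2: 0 live cells
.......
.......
.......
.......
.......
.......
Generation 3: 0 live cells
.......
.......
.......
.......
.......
.......
Generation 4: 0 live cells
.......
.......
.......
.......
.......
.......

Cell (5,6) at generation 4: 0 -> dead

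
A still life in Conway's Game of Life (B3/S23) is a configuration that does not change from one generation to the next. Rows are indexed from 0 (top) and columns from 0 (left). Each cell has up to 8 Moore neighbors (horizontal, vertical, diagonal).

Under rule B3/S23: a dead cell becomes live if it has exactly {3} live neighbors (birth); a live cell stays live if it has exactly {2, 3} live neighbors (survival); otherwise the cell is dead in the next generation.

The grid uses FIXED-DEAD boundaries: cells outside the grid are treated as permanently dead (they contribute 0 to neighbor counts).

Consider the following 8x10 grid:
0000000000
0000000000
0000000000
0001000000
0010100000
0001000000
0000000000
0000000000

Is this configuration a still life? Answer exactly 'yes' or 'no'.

Compute generation 1 and compare to generation 0 (given above):
Generation 1:
0000000000
0000000000
0000000000
0001000000
0010100000
0001000000
0000000000
0000000000
The grids are IDENTICAL -> still life.

Answer: yes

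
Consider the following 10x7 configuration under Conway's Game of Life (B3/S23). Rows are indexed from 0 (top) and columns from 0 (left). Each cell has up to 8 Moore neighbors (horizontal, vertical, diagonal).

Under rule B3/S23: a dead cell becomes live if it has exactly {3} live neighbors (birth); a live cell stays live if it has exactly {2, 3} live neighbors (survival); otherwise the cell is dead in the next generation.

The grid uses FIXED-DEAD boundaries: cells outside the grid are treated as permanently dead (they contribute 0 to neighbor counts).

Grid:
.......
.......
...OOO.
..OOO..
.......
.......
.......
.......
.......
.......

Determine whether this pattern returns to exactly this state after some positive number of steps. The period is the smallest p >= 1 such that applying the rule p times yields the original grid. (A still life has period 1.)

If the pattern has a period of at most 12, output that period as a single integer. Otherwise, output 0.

Answer: 2

Derivation:
Simulating and comparing each generation to the original:
Gen 0 (original, given above): 6 live cells
Gen 1: 6 live cells, differs from original
Gen 2: 6 live cells, MATCHES original -> period = 2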